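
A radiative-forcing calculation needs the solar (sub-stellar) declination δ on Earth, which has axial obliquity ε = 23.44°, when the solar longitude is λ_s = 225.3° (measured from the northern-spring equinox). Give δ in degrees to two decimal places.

δ = -16.42°

sin δ = sin ε · sin λ_s = sin 23.44° × sin 225.3° = -0.282748.
δ = arcsin(-0.282748) = -16.42°.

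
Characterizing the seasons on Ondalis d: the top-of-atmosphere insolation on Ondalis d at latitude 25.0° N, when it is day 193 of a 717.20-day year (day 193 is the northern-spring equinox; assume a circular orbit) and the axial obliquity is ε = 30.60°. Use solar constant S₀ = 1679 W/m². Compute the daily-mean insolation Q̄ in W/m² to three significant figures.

Q̄ ≈ 484 W/m²

Solar longitude: λ_s = 360° × (193 − 193)/717.20 = 0.000°.
sin δ = sin 30.60° × sin 0.000° = 0.00000, so δ = +0.000°.
cos H₀ = −tan(+25.0°) tan(+0.000°) = -0.0000, H₀ = 1.5708 rad.
Bracket: H₀ sin φ sin δ + cos φ cos δ sin H₀ = 1.5708×0.42262×0.00000 + 0.90631×1.00000×1.00000 = 0.000000 + 0.906310 = 0.906310.
Q̄ = (S₀/π) × [bracket] = (1679/π) × 0.906310 = 484.4 W/m².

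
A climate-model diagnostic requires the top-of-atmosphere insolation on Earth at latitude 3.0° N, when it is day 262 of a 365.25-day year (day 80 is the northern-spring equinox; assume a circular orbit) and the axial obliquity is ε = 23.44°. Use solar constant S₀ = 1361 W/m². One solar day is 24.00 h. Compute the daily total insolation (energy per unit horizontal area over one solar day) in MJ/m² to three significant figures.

Solar longitude: λ_s = 360° × (262 − 80)/365.25 = 179.384°.
sin δ = sin 23.44° × sin 179.384° = 0.00428, so δ = +0.245°.
cos H₀ = −tan(+3.0°) tan(+0.245°) = -0.0002, H₀ = 1.5710 rad.
Bracket: H₀ sin φ sin δ + cos φ cos δ sin H₀ = 1.5710×0.05234×0.00428 + 0.99863×0.99999×1.00000 = 0.000352 + 0.998620 = 0.998972.
Q̄ = (S₀/π) × [bracket] = (1361/π) × 0.998972 = 432.77 W/m².
Daily total = Q̄ × 24.00 h × 3600 s/h = 432.77 × 24.00 × 3600 / 10⁶ = 37.39 MJ/m².

37.4 MJ/m²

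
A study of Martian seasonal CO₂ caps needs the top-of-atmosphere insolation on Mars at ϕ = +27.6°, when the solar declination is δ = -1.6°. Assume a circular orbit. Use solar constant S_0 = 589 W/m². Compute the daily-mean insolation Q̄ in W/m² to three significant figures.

Q̄ ≈ 162 W/m²

cos h₀ = −tan(+27.6°) tan(-1.600°) = 0.0146, h₀ = 1.5562 rad.
Bracket: h₀ sin ϕ sin δ + cos ϕ cos δ sin h₀ = 1.5562×0.46330×-0.02792 + 0.88620×0.99961×0.99989 = -0.020130 + 0.885757 = 0.865627.
Q̄ = (S_0/π) × [bracket] = (589/π) × 0.865627 = 162.3 W/m².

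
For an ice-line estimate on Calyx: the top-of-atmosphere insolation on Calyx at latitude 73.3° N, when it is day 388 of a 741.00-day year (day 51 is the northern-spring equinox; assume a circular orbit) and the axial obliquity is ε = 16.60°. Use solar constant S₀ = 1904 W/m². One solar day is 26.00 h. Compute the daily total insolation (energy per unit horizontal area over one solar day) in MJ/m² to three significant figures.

23.7 MJ/m²

Solar longitude: λ_s = 360° × (388 − 51)/741.00 = 163.725°.
sin δ = sin 16.60° × sin 163.725° = 0.08007, so δ = +4.592°.
cos H₀ = −tan(+73.3°) tan(+4.592°) = -0.2677, H₀ = 1.8418 rad.
Bracket: H₀ sin φ sin δ + cos φ cos δ sin H₀ = 1.8418×0.95782×0.08007 + 0.28736×0.99679×0.96349 = 0.141253 + 0.275980 = 0.417233.
Q̄ = (S₀/π) × [bracket] = (1904/π) × 0.417233 = 252.87 W/m².
Daily total = Q̄ × 26.00 h × 3600 s/h = 252.87 × 26.00 × 3600 / 10⁶ = 23.67 MJ/m².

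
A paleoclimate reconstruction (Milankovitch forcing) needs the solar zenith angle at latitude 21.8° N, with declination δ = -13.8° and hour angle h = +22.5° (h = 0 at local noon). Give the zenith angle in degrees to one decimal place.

θ_z = 41.9°

cos θ_z = sin φ sin δ + cos φ cos δ cos h = -0.088584 + 0.833048 = 0.744464.
θ_z = arccos(0.744464) = 41.9°.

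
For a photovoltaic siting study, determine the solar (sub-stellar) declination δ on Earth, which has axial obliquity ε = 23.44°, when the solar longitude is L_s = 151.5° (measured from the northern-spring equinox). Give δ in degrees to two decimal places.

δ = +10.94°

sin δ = sin ε · sin L_s = sin 23.44° × sin 151.5° = 0.189808.
δ = arcsin(0.189808) = +10.94°.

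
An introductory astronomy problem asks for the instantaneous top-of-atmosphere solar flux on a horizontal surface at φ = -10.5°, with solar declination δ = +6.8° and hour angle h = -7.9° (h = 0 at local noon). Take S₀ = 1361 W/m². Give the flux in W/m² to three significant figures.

1.29e+03 W/m²

cos θ_z = sin φ sin δ + cos φ cos δ cos h = -0.021577 + 0.967072 = 0.945495.
Flux = S₀ · cos θ_z = 1361 × 0.945495 = 1287 W/m².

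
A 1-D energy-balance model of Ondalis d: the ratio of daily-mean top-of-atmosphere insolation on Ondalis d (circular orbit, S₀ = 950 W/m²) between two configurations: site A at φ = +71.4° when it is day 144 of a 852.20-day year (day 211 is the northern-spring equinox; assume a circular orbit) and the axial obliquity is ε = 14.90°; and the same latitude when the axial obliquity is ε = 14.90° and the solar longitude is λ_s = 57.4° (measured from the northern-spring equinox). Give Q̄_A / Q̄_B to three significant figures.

Q̄_A / Q̄_B ≈ 0.222

— Configuration A (φ=+71.4°):
Solar longitude: λ_s = 360° × (144 − 211)/852.20 = -28.303°, i.e. -28.303° + 360° = 331.697°.
sin δ = sin 14.90° × sin 331.697° = -0.12192, so δ = -7.003°.
cos H₀ = −tan(+71.4°) tan(-7.003°) = 0.3650, H₀ = 1.1972 rad.
Bracket: H₀ sin φ sin δ + cos φ cos δ sin H₀ = 1.1972×0.94777×-0.12192 + 0.31896×0.99254×0.93101 = -0.138339 + 0.294740 = 0.156401.
Q̄ = (S₀/π) × [bracket] = (950/π) × 0.156401 = 47.295 W/m².
— Configuration B (φ=+71.4°):
Solar declination: sin δ = sin ε · sin λ_s = sin 14.90° × sin 57.4° = 0.21662, so δ = +12.511°.
cos H₀ = −tan(+71.4°) tan(+12.511°) = -0.6593, H₀ = 2.2907 rad.
Bracket: H₀ sin φ sin δ + cos φ cos δ sin H₀ = 2.2907×0.94777×0.21662 + 0.31896×0.97626×0.75185 = 0.470294 + 0.234117 = 0.704411.
Q̄ = (S₀/π) × [bracket] = (950/π) × 0.704411 = 213.01 W/m².
Ratio Q̄_A / Q̄_B = 47.295 / 213.01 = 0.2220.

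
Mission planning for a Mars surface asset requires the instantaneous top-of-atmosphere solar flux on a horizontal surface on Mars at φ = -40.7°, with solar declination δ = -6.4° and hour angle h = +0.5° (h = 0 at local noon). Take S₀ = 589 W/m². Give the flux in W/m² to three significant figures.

cos θ_z = sin φ sin δ + cos φ cos δ cos h = 0.072689 + 0.753381 = 0.826070.
Flux = S₀ · cos θ_z = 589 × 0.826070 = 486.6 W/m².

487 W/m²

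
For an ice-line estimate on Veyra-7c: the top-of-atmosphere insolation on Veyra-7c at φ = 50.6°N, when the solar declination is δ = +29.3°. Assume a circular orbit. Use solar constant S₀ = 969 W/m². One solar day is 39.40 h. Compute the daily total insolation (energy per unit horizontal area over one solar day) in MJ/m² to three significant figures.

cos H₀ = −tan(+50.6°) tan(+29.300°) = -0.6832, H₀ = 2.3229 rad.
Bracket: H₀ sin φ sin δ + cos φ cos δ sin H₀ = 2.3229×0.77273×0.48938 + 0.63473×0.87207×0.73025 = 0.878425 + 0.404215 = 1.282640.
Q̄ = (S₀/π) × [bracket] = (969/π) × 1.282640 = 395.62 W/m².
Daily total = Q̄ × 39.40 h × 3600 s/h = 395.62 × 39.40 × 3600 / 10⁶ = 56.11 MJ/m².

56.1 MJ/m²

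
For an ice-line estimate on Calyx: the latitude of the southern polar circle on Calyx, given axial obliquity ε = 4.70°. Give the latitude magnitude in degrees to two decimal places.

The polar circle is the lowest latitude that experiences at least one full rotation of continuous darkness at the northern-summer solstice; it lies at |φ| = 90° − ε = 90° − 4.70° = 85.30°.

85.30°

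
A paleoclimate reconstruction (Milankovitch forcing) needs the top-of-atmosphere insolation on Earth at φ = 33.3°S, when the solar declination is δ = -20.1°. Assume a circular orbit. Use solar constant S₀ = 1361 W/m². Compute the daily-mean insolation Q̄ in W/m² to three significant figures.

cos H₀ = −tan(-33.3°) tan(-20.100°) = -0.2404, H₀ = 1.8136 rad.
Bracket: H₀ sin φ sin δ + cos φ cos δ sin H₀ = 1.8136×-0.54902×-0.34366 + 0.83581×0.93909×0.97068 = 0.342183 + 0.761888 = 1.104071.
Q̄ = (S₀/π) × [bracket] = (1361/π) × 1.104071 = 478.3 W/m².

Q̄ ≈ 478 W/m²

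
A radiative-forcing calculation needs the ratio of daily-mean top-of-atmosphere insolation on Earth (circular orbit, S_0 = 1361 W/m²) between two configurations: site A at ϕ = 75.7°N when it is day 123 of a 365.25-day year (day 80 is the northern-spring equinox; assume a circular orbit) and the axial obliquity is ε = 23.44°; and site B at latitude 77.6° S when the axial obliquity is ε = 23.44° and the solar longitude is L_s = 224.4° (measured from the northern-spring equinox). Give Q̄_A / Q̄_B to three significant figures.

— Configuration A (ϕ=+75.7°):
Solar longitude: L_s = 360° × (123 − 80)/365.25 = 42.382°.
sin δ = sin 23.44° × sin 42.382° = 0.26814, so δ = +15.553°.
cos h₀ = −tan(+75.7°) tan(+15.553°) = -1.0919 ≤ −1 ⇒ polar day, h₀ = π.
Bracket: h₀ sin ϕ sin δ + cos ϕ cos δ sin h₀ = 3.1416×0.96902×0.26814 + 0.24700×0.96338×0.00000 = 0.816291 + 0.000000 = 0.816291.
Q̄ = (S_0/π) × [bracket] = (1361/π) × 0.816291 = 353.63 W/m².
— Configuration B (ϕ=-77.6°):
Solar declination: sin δ = sin ε · sin L_s = sin 23.44° × sin 224.4° = -0.27832, so δ = -16.160°.
cos h₀ = −tan(-77.6°) tan(-16.160°) = -1.3179 ≤ −1 ⇒ polar day, h₀ = π.
Bracket: h₀ sin ϕ sin δ + cos ϕ cos δ sin h₀ = 3.1416×-0.97667×-0.27832 + 0.21474×0.96049×0.00000 = 0.853971 + 0.000000 = 0.853971.
Q̄ = (S_0/π) × [bracket] = (1361/π) × 0.853971 = 369.96 W/m².
Ratio Q̄_A / Q̄_B = 353.63 / 369.96 = 0.9559.

Q̄_A / Q̄_B ≈ 0.956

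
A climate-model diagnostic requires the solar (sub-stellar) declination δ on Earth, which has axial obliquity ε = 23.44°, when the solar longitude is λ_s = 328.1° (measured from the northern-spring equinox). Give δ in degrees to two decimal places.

δ = -12.13°

sin δ = sin ε · sin λ_s = sin 23.44° × sin 328.1° = -0.210207.
δ = arcsin(-0.210207) = -12.13°.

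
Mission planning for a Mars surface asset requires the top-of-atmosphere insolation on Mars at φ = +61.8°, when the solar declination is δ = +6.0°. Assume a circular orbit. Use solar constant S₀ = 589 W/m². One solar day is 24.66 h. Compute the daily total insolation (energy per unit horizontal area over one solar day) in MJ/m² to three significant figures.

cos H₀ = −tan(+61.8°) tan(+6.000°) = -0.1960, H₀ = 1.7681 rad.
Bracket: H₀ sin φ sin δ + cos φ cos δ sin H₀ = 1.7681×0.88130×0.10453 + 0.47255×0.99452×0.98060 = 0.162881 + 0.460843 = 0.623724.
Q̄ = (S₀/π) × [bracket] = (589/π) × 0.623724 = 116.94 W/m².
Daily total = Q̄ × 24.66 h × 3600 s/h = 116.94 × 24.66 × 3600 / 10⁶ = 10.38 MJ/m².

10.4 MJ/m²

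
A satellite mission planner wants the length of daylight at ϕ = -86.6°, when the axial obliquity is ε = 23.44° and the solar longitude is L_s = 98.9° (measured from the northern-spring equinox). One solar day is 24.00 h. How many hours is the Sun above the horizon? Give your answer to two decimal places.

0.00 h

Solar declination: sin δ = sin ε · sin L_s = sin 23.44° × sin 98.9° = 0.39300, so δ = +23.141°.
cos h₀ = −tan ϕ · tan δ = 7.1937 ≥ 1, so the Sun never rises (polar night) and h₀ = 0.
Daylight = 2h₀/(2π) × 24.00 h = (0.0000/π) × 24.00 = 0.00 h.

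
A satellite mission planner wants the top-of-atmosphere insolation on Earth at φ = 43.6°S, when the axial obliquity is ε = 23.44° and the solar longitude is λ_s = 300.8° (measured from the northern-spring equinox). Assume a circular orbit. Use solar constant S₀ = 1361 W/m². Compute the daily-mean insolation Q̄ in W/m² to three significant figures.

Solar declination: sin δ = sin ε · sin λ_s = sin 23.44° × sin 300.8° = -0.34168, so δ = -19.980°.
cos H₀ = −tan(-43.6°) tan(-19.980°) = -0.3462, H₀ = 1.9243 rad.
Bracket: H₀ sin φ sin δ + cos φ cos δ sin H₀ = 1.9243×-0.68962×-0.34168 + 0.72417×0.93981×0.93815 = 0.453422 + 0.638488 = 1.091910.
Q̄ = (S₀/π) × [bracket] = (1361/π) × 1.091910 = 473.0 W/m².

Q̄ ≈ 473 W/m²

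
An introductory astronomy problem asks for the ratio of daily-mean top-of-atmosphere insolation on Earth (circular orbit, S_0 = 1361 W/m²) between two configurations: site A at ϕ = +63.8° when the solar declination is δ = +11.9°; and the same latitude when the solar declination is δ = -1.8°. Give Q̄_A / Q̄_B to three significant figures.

Q̄_A / Q̄_B ≈ 1.92

— Configuration A (ϕ=+63.8°):
cos h₀ = −tan(+63.8°) tan(+11.900°) = -0.4283, h₀ = 2.0134 rad.
Bracket: h₀ sin ϕ sin δ + cos ϕ cos δ sin h₀ = 2.0134×0.89726×0.20620 + 0.44151×0.97851×0.90365 = 0.372509 + 0.390397 = 0.762906.
Q̄ = (S_0/π) × [bracket] = (1361/π) × 0.762906 = 330.51 W/m².
— Configuration B (ϕ=+63.8°):
cos h₀ = −tan(+63.8°) tan(-1.800°) = 0.0639, h₀ = 1.5069 rad.
Bracket: h₀ sin ϕ sin δ + cos ϕ cos δ sin h₀ = 1.5069×0.89726×-0.03141 + 0.44151×0.99951×0.99796 = -0.042469 + 0.440393 = 0.397924.
Q̄ = (S_0/π) × [bracket] = (1361/π) × 0.397924 = 172.39 W/m².
Ratio Q̄_A / Q̄_B = 330.51 / 172.39 = 1.917.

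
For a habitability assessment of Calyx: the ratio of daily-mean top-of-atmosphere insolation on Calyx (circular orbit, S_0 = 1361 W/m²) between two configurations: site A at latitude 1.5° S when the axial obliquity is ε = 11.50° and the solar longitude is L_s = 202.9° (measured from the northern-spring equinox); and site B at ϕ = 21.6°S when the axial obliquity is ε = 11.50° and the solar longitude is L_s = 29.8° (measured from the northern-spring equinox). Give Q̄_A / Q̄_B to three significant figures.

— Configuration A (ϕ=-1.5°):
Solar declination: sin δ = sin ε · sin L_s = sin 11.50° × sin 202.9° = -0.07758, so δ = -4.449°.
cos h₀ = −tan(-1.5°) tan(-4.449°) = -0.0020, h₀ = 1.5728 rad.
Bracket: h₀ sin ϕ sin δ + cos ϕ cos δ sin h₀ = 1.5728×-0.02618×-0.07758 + 0.99966×0.99699×1.00000 = 0.003194 + 0.996651 = 0.999845.
Q̄ = (S_0/π) × [bracket] = (1361/π) × 0.999845 = 433.15 W/m².
— Configuration B (ϕ=-21.6°):
Solar declination: sin δ = sin ε · sin L_s = sin 11.50° × sin 29.8° = 0.09908, so δ = +5.686°.
cos h₀ = −tan(-21.6°) tan(+5.686°) = 0.0394, h₀ = 1.5314 rad.
Bracket: h₀ sin ϕ sin δ + cos ϕ cos δ sin h₀ = 1.5314×-0.36812×0.09908 + 0.92978×0.99508×0.99922 = -0.055855 + 0.924484 = 0.868629.
Q̄ = (S_0/π) × [bracket] = (1361/π) × 0.868629 = 376.31 W/m².
Ratio Q̄_A / Q̄_B = 433.15 / 376.31 = 1.151.

Q̄_A / Q̄_B ≈ 1.15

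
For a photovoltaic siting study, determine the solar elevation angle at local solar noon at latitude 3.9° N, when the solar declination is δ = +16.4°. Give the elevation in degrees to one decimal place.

77.5°

At local noon the hour angle is zero, so the zenith angle equals |ϕ − δ| = |+3.9° − (+16.400°)| = 12.500°.
Elevation = 90° − 12.500° = 77.5°.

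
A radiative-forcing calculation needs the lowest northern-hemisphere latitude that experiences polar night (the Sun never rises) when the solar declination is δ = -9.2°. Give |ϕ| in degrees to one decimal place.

|ϕ| = 80.8°

Polar night requires cos h₀ = −tan ϕ tan δ ≥ 1, i.e. tan ϕ tan δ ≤ −1.
The boundary is |tan ϕ| · |tan δ| = 1, so |ϕ| = 90° − |δ| = 90° − 9.2° = 80.8° in the northern hemisphere.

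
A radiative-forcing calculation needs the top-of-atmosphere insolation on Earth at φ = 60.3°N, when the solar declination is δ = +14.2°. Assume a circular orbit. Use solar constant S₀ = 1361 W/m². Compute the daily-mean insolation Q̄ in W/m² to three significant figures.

cos H₀ = −tan(+60.3°) tan(+14.200°) = -0.4436, H₀ = 2.0304 rad.
Bracket: H₀ sin φ sin δ + cos φ cos δ sin H₀ = 2.0304×0.86863×0.24531 + 0.49546×0.96945×0.89621 = 0.432645 + 0.430471 = 0.863116.
Q̄ = (S₀/π) × [bracket] = (1361/π) × 0.863116 = 373.9 W/m².

Q̄ ≈ 374 W/m²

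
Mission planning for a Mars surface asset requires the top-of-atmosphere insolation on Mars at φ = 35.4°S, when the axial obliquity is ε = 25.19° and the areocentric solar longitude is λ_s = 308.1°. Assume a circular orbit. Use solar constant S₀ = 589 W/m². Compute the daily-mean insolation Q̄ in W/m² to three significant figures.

Q̄ ≈ 206 W/m²

sin δ = sin 25.19° × sin 308.1° = -0.33494, so δ = -19.569°.
cos H₀ = −tan(-35.4°) tan(-19.569°) = -0.2526, H₀ = 1.8262 rad.
Bracket: H₀ sin φ sin δ + cos φ cos δ sin H₀ = 1.8262×-0.57928×-0.33494 + 0.81513×0.94224×0.96757 = 0.354327 + 0.743140 = 1.097467.
Q̄ = (S₀/π) × [bracket] = (589/π) × 1.097467 = 205.8 W/m².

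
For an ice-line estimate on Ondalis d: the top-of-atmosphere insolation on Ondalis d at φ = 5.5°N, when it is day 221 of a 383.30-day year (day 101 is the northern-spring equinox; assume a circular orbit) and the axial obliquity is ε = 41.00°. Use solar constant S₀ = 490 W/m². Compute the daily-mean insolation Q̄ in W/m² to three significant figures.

Q̄ ≈ 138 W/m²

Solar longitude: λ_s = 360° × (221 − 101)/383.30 = 112.705°.
sin δ = sin 41.00° × sin 112.705° = 0.60522, so δ = +37.244°.
cos H₀ = −tan(+5.5°) tan(+37.244°) = -0.0732, H₀ = 1.6441 rad.
Bracket: H₀ sin φ sin δ + cos φ cos δ sin H₀ = 1.6441×0.09585×0.60522 + 0.99540×0.79606×0.99732 = 0.095375 + 0.790274 = 0.885649.
Q̄ = (S₀/π) × [bracket] = (490/π) × 0.885649 = 138.1 W/m².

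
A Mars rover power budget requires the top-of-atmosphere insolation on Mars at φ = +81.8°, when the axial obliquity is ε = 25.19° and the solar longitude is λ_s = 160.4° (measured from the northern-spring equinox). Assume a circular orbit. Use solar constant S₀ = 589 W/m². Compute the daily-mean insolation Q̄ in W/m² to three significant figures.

Solar declination: sin δ = sin ε · sin λ_s = sin 25.19° × sin 160.4° = 0.14278, so δ = +8.208°.
cos H₀ = −tan(+81.8°) tan(+8.208°) = -1.0010 ≤ −1 ⇒ polar day, H₀ = π.
Bracket: H₀ sin φ sin δ + cos φ cos δ sin H₀ = 3.1416×0.98978×0.14278 + 0.14263×0.98976×0.00000 = 0.443973 + 0.000000 = 0.443973.
Q̄ = (S₀/π) × [bracket] = (589/π) × 0.443973 = 83.24 W/m².

Q̄ ≈ 83.2 W/m²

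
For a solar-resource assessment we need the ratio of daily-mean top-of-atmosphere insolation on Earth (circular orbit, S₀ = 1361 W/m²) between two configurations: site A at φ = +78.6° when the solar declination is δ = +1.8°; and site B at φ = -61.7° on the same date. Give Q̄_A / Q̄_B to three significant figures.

Q̄_A / Q̄_B ≈ 0.576

— Configuration A (φ=+78.6°):
cos H₀ = −tan(+78.6°) tan(+1.800°) = -0.1559, H₀ = 1.7273 rad.
Bracket: H₀ sin φ sin δ + cos φ cos δ sin H₀ = 1.7273×0.98027×0.03141 + 0.19766×0.99951×0.98778 = 0.053184 + 0.195149 = 0.248333.
Q̄ = (S₀/π) × [bracket] = (1361/π) × 0.248333 = 107.58 W/m².
— Configuration B (φ=-61.7°):
cos H₀ = −tan(-61.7°) tan(+1.800°) = 0.0584, H₀ = 1.5124 rad.
Bracket: H₀ sin φ sin δ + cos φ cos δ sin H₀ = 1.5124×-0.88048×0.03141 + 0.47409×0.99951×0.99830 = -0.041827 + 0.473052 = 0.431225.
Q̄ = (S₀/π) × [bracket] = (1361/π) × 0.431225 = 186.82 W/m².
Ratio Q̄_A / Q̄_B = 107.58 / 186.82 = 0.5758.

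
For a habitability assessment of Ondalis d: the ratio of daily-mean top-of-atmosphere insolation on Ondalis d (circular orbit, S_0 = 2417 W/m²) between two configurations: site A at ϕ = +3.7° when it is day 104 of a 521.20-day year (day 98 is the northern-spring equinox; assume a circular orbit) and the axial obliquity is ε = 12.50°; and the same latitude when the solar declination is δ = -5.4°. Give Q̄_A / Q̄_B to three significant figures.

Q̄_A / Q̄_B ≈ 1.02

— Configuration A (ϕ=+3.7°):
Solar longitude: L_s = 360° × (104 − 98)/521.20 = 4.144°.
sin δ = sin 12.50° × sin 4.144° = 0.01564, so δ = +0.896°.
cos h₀ = −tan(+3.7°) tan(+0.896°) = -0.0010, h₀ = 1.5718 rad.
Bracket: h₀ sin ϕ sin δ + cos ϕ cos δ sin h₀ = 1.5718×0.06453×0.01564 + 0.99792×0.99988×1.00000 = 0.001586 + 0.997800 = 0.999386.
Q̄ = (S_0/π) × [bracket] = (2417/π) × 0.999386 = 768.88 W/m².
— Configuration B (ϕ=+3.7°):
cos h₀ = −tan(+3.7°) tan(-5.400°) = 0.0061, h₀ = 1.5647 rad.
Bracket: h₀ sin ϕ sin δ + cos ϕ cos δ sin h₀ = 1.5647×0.06453×-0.09411 + 0.99792×0.99556×0.99998 = -0.009502 + 0.993469 = 0.983967.
Q̄ = (S_0/π) × [bracket] = (2417/π) × 0.983967 = 757.02 W/m².
Ratio Q̄_A / Q̄_B = 768.88 / 757.02 = 1.016.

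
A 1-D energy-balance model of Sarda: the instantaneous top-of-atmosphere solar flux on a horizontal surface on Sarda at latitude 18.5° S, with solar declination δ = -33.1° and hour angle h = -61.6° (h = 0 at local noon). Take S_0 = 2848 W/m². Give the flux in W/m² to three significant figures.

cos θ_z = sin ϕ sin δ + cos ϕ cos δ cos h = 0.173281 + 0.377849 = 0.551130.
Flux = S_0 · cos θ_z = 2848 × 0.551130 = 1570 W/m².

1.57e+03 W/m²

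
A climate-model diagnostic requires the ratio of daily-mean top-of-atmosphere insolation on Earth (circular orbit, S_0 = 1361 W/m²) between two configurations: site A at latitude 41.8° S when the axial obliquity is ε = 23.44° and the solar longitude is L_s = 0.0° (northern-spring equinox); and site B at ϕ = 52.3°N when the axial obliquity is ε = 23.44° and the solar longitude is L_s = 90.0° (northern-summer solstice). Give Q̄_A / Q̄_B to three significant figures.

— Configuration A (ϕ=-41.8°):
Solar declination: sin δ = sin ε · sin L_s = sin 23.44° × sin 0.0° = 0.00000, so δ = +0.000°.
cos h₀ = −tan(-41.8°) tan(+0.000°) = 0.0000, h₀ = 1.5708 rad.
Bracket: h₀ sin ϕ sin δ + cos ϕ cos δ sin h₀ = 1.5708×-0.66653×0.00000 + 0.74548×1.00000×1.00000 = -0.000000 + 0.745480 = 0.745480.
Q̄ = (S_0/π) × [bracket] = (1361/π) × 0.745480 = 322.96 W/m².
— Configuration B (ϕ=+52.3°):
Solar declination: sin δ = sin ε · sin L_s = sin 23.44° × sin 90.0° = 0.39779, so δ = +23.440°.
cos h₀ = −tan(+52.3°) tan(+23.440°) = -0.5610, h₀ = 2.1664 rad.
Bracket: h₀ sin ϕ sin δ + cos ϕ cos δ sin h₀ = 2.1664×0.79122×0.39779 + 0.61153×0.91748×0.82784 = 0.681851 + 0.464473 = 1.146324.
Q̄ = (S_0/π) × [bracket] = (1361/π) × 1.146324 = 496.61 W/m².
Ratio Q̄_A / Q̄_B = 322.96 / 496.61 = 0.6503.

Q̄_A / Q̄_B ≈ 0.650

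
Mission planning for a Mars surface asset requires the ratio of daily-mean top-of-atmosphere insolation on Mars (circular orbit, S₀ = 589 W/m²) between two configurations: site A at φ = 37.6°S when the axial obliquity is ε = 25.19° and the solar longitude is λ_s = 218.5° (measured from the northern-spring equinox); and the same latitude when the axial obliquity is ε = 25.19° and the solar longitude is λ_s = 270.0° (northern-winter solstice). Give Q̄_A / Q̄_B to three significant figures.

Q̄_A / Q̄_B ≈ 0.883

— Configuration A (φ=-37.6°):
Solar declination: sin δ = sin ε · sin λ_s = sin 25.19° × sin 218.5° = -0.26496, so δ = -15.364°.
cos H₀ = −tan(-37.6°) tan(-15.364°) = -0.2116, H₀ = 1.7840 rad.
Bracket: H₀ sin φ sin δ + cos φ cos δ sin H₀ = 1.7840×-0.61015×-0.26496 + 0.79229×0.96426×0.97736 = 0.288411 + 0.746677 = 1.035088.
Q̄ = (S₀/π) × [bracket] = (589/π) × 1.035088 = 194.06 W/m².
— Configuration B (φ=-37.6°):
Solar declination: sin δ = sin ε · sin λ_s = sin 25.19° × sin 270.0° = -0.42562, so δ = -25.190°.
cos H₀ = −tan(-37.6°) tan(-25.190°) = -0.3622, H₀ = 1.9414 rad.
Bracket: H₀ sin φ sin δ + cos φ cos δ sin H₀ = 1.9414×-0.61015×-0.42562 + 0.79229×0.90490×0.93209 = 0.504166 + 0.668256 = 1.172422.
Q̄ = (S₀/π) × [bracket] = (589/π) × 1.172422 = 219.81 W/m².
Ratio Q̄_A / Q̄_B = 194.06 / 219.81 = 0.8829.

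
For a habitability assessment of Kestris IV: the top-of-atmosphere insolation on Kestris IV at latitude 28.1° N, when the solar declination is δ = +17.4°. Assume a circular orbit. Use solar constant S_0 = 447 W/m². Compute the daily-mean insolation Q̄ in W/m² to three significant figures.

Q̄ ≈ 153 W/m²

cos h₀ = −tan(+28.1°) tan(+17.400°) = -0.1673, h₀ = 1.7389 rad.
Bracket: h₀ sin ϕ sin δ + cos ϕ cos δ sin h₀ = 1.7389×0.47101×0.29904 + 0.88213×0.95424×0.98590 = 0.244926 + 0.829895 = 1.074821.
Q̄ = (S_0/π) × [bracket] = (447/π) × 1.074821 = 152.9 W/m².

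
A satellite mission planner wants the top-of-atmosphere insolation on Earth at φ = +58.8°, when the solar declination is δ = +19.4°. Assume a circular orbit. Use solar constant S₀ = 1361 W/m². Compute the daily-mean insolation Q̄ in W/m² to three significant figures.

cos H₀ = −tan(+58.8°) tan(+19.400°) = -0.5815, H₀ = 2.1913 rad.
Bracket: H₀ sin φ sin δ + cos φ cos δ sin H₀ = 2.1913×0.85536×0.33216 + 0.51803×0.94322×0.81356 = 0.622584 + 0.397519 = 1.020103.
Q̄ = (S₀/π) × [bracket] = (1361/π) × 1.020103 = 441.9 W/m².

Q̄ ≈ 442 W/m²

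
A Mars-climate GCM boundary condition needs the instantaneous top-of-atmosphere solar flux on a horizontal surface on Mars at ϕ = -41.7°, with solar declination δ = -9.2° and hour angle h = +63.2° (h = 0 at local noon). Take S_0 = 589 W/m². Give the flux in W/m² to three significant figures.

258 W/m²

cos θ_z = sin ϕ sin δ + cos ϕ cos δ cos h = 0.106358 + 0.332312 = 0.438670.
Flux = S_0 · cos θ_z = 589 × 0.438670 = 258.4 W/m².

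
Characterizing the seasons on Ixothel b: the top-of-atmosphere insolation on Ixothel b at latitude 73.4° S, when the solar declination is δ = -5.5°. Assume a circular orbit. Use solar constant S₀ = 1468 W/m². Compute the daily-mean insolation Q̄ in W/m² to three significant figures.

Q̄ ≈ 207 W/m²

cos H₀ = −tan(-73.4°) tan(-5.500°) = -0.3230, H₀ = 1.8997 rad.
Bracket: H₀ sin φ sin δ + cos φ cos δ sin H₀ = 1.8997×-0.95832×-0.09585 + 0.28569×0.99540×0.94640 = 0.174497 + 0.269133 = 0.443630.
Q̄ = (S₀/π) × [bracket] = (1468/π) × 0.443630 = 207.3 W/m².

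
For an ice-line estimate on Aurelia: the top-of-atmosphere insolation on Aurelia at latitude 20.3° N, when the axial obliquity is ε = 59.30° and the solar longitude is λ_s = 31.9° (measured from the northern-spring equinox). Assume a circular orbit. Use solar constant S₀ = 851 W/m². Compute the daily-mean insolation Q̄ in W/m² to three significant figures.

Solar declination: sin δ = sin ε · sin λ_s = sin 59.30° × sin 31.9° = 0.45438, so δ = +27.025°.
cos H₀ = −tan(+20.3°) tan(+27.025°) = -0.1887, H₀ = 1.7606 rad.
Bracket: H₀ sin φ sin δ + cos φ cos δ sin H₀ = 1.7606×0.34694×0.45438 + 0.93789×0.89081×0.98204 = 0.277546 + 0.820477 = 1.098023.
Q̄ = (S₀/π) × [bracket] = (851/π) × 1.098023 = 297.4 W/m².

Q̄ ≈ 297 W/m²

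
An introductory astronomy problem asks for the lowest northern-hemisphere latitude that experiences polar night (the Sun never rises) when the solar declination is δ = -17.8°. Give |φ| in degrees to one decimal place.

Polar night requires cos H₀ = −tan φ tan δ ≥ 1, i.e. tan φ tan δ ≤ −1.
The boundary is |tan φ| · |tan δ| = 1, so |φ| = 90° − |δ| = 90° − 17.8° = 72.2° in the northern hemisphere.

|φ| = 72.2°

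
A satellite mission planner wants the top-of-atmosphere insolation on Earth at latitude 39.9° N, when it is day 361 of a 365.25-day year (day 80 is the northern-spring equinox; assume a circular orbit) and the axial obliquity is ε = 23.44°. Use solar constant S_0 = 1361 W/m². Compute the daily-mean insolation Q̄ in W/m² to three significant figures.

Q̄ ≈ 153 W/m²

Solar longitude: L_s = 360° × (361 − 80)/365.25 = 276.961°.
sin δ = sin 23.44° × sin 276.961° = -0.39486, so δ = -23.257°.
cos h₀ = −tan(+39.9°) tan(-23.257°) = 0.3594, h₀ = 1.2032 rad.
Bracket: h₀ sin ϕ sin δ + cos ϕ cos δ sin h₀ = 1.2032×0.64145×-0.39486 + 0.76717×0.91874×0.93320 = -0.304750 + 0.657747 = 0.352997.
Q̄ = (S_0/π) × [bracket] = (1361/π) × 0.352997 = 152.9 W/m².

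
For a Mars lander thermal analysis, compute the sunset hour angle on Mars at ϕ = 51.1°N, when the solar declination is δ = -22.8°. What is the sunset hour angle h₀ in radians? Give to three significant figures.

h₀ = 1.02 rad

cos h₀ = −tan ϕ · tan δ = −tan(+51.1°) × tan(-22.800°) = 0.5210, so h₀ = 1.0228 rad = 58.60°.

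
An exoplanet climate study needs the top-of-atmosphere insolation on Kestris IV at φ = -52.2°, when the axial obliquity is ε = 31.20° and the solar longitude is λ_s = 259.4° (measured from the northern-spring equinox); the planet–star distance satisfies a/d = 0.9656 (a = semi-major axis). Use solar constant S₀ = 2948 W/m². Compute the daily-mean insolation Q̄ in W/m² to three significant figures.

Solar declination: sin δ = sin ε · sin λ_s = sin 31.20° × sin 259.4° = -0.50919, so δ = -30.610°.
cos H₀ = −tan(-52.2°) tan(-30.610°) = -0.7627, H₀ = 2.4383 rad.
Bracket: H₀ sin φ sin δ + cos φ cos δ sin H₀ = 2.4383×-0.79016×-0.50919 + 0.61291×0.86066×0.64673 = 0.981029 + 0.341155 = 1.322184.
Inverse-square distance factor (a/d)² = 0.9656² = 0.932383.
Q̄ = (S₀/π) × 0.932383 × [bracket] = (2948/π) × 0.932383 × 1.322184 = 1157 W/m².

Q̄ ≈ 1.16e+03 W/m²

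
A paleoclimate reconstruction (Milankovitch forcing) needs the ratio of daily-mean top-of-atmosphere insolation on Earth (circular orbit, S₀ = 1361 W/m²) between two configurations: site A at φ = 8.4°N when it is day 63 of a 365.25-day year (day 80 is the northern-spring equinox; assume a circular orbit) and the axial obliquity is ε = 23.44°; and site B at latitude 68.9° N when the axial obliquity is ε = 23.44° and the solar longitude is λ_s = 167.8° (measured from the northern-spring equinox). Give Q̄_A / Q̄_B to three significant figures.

Q̄_A / Q̄_B ≈ 1.95

— Configuration A (φ=+8.4°):
Solar longitude: λ_s = 360° × (63 − 80)/365.25 = -16.756°, i.e. -16.756° + 360° = 343.244°.
sin δ = sin 23.44° × sin 343.244° = -0.11468, so δ = -6.585°.
cos H₀ = −tan(+8.4°) tan(-6.585°) = 0.0170, H₀ = 1.5537 rad.
Bracket: H₀ sin φ sin δ + cos φ cos δ sin H₀ = 1.5537×0.14608×-0.11468 + 0.98927×0.99340×0.99985 = -0.026028 + 0.982593 = 0.956565.
Q̄ = (S₀/π) × [bracket] = (1361/π) × 0.956565 = 414.40 W/m².
— Configuration B (φ=+68.9°):
Solar declination: sin δ = sin ε · sin λ_s = sin 23.44° × sin 167.8° = 0.08406, so δ = +4.822°.
cos H₀ = −tan(+68.9°) tan(+4.822°) = -0.2186, H₀ = 1.7912 rad.
Bracket: H₀ sin φ sin δ + cos φ cos δ sin H₀ = 1.7912×0.93295×0.08406 + 0.36000×0.99646×0.97581 = 0.140473 + 0.350048 = 0.490521.
Q̄ = (S₀/π) × [bracket] = (1361/π) × 0.490521 = 212.50 W/m².
Ratio Q̄_A / Q̄_B = 414.40 / 212.50 = 1.950.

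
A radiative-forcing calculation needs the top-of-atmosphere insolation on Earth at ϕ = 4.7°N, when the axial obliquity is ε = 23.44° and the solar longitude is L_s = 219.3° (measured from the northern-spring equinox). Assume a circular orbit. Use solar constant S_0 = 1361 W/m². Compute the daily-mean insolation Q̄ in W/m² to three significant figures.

Q̄ ≈ 404 W/m²

Solar declination: sin δ = sin ε · sin L_s = sin 23.44° × sin 219.3° = -0.25195, so δ = -14.593°.
cos h₀ = −tan(+4.7°) tan(-14.593°) = 0.0214, h₀ = 1.5494 rad.
Bracket: h₀ sin ϕ sin δ + cos ϕ cos δ sin h₀ = 1.5494×0.08194×-0.25195 + 0.99664×0.96774×0.99977 = -0.031987 + 0.964267 = 0.932280.
Q̄ = (S_0/π) × [bracket] = (1361/π) × 0.932280 = 403.9 W/m².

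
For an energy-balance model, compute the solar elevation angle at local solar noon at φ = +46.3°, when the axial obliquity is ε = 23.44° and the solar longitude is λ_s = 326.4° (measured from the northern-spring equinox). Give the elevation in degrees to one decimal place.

Solar declination: sin δ = sin ε · sin λ_s = sin 23.44° × sin 326.4° = -0.22013, so δ = -12.717°.
At local noon the hour angle is zero, so the zenith angle equals |φ − δ| = |+46.3° − (-12.717°)| = 59.017°.
Elevation = 90° − 59.017° = 31.0°.

31.0°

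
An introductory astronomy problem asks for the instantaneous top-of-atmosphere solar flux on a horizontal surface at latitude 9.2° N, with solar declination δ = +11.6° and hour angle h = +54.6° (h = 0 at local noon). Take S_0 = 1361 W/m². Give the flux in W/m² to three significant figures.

cos θ_z = sin ϕ sin δ + cos ϕ cos δ cos h = 0.032149 + 0.560150 = 0.592299.
Flux = S_0 · cos θ_z = 1361 × 0.592299 = 806.1 W/m².

806 W/m²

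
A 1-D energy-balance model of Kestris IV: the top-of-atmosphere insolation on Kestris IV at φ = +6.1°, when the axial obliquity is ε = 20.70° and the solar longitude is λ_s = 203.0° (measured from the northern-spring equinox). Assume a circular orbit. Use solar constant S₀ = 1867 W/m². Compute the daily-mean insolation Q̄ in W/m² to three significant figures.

Solar declination: sin δ = sin ε · sin λ_s = sin 20.70° × sin 203.0° = -0.13811, so δ = -7.939°.
cos H₀ = −tan(+6.1°) tan(-7.939°) = 0.0149, H₀ = 1.5559 rad.
Bracket: H₀ sin φ sin δ + cos φ cos δ sin H₀ = 1.5559×0.10626×-0.13811 + 0.99434×0.99042×0.99989 = -0.022834 + 0.984706 = 0.961872.
Q̄ = (S₀/π) × [bracket] = (1867/π) × 0.961872 = 571.6 W/m².

Q̄ ≈ 572 W/m²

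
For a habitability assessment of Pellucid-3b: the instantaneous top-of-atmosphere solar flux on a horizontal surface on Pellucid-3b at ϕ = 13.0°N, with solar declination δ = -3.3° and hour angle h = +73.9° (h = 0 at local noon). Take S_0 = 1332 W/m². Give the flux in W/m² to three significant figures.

342 W/m²

cos θ_z = sin ϕ sin δ + cos ϕ cos δ cos h = -0.012949 + 0.269759 = 0.256810.
Flux = S_0 · cos θ_z = 1332 × 0.256810 = 342.1 W/m².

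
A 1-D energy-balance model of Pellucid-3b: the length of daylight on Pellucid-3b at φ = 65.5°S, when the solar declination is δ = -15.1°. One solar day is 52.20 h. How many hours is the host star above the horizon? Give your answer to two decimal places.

cos H₀ = −tan φ · tan δ = −tan(-65.5°) × tan(-15.100°) = -0.5921, so H₀ = 2.2044 rad = 126.30°.
Daylight = 2H₀/(2π) × 52.20 h = (2.2044/π) × 52.20 = 36.63 h.

36.63 h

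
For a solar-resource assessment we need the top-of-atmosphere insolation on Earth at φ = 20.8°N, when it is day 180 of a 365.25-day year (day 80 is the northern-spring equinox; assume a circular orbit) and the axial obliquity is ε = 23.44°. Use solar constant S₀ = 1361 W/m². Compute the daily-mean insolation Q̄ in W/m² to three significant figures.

Solar longitude: λ_s = 360° × (180 − 80)/365.25 = 98.563°.
sin δ = sin 23.44° × sin 98.563° = 0.39335, so δ = +23.163°.
cos H₀ = −tan(+20.8°) tan(+23.163°) = -0.1625, H₀ = 1.7340 rad.
Bracket: H₀ sin φ sin δ + cos φ cos δ sin H₀ = 1.7340×0.35511×0.39335 + 0.93483×0.91939×0.98670 = 0.242209 + 0.848042 = 1.090251.
Q̄ = (S₀/π) × [bracket] = (1361/π) × 1.090251 = 472.3 W/m².

Q̄ ≈ 472 W/m²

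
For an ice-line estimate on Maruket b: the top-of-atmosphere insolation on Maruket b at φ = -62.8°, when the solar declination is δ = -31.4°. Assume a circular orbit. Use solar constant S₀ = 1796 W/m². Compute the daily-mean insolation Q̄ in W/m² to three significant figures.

Q̄ ≈ 832 W/m²

cos H₀ = −tan(-62.8°) tan(-31.400°) = -1.1877 ≤ −1 ⇒ polar day, H₀ = π.
Bracket: H₀ sin φ sin δ + cos φ cos δ sin H₀ = 3.1416×-0.88942×-0.52101 + 0.45710×0.85355×0.00000 = 1.455807 + 0.000000 = 1.455807.
Q̄ = (S₀/π) × [bracket] = (1796/π) × 1.455807 = 832.3 W/m².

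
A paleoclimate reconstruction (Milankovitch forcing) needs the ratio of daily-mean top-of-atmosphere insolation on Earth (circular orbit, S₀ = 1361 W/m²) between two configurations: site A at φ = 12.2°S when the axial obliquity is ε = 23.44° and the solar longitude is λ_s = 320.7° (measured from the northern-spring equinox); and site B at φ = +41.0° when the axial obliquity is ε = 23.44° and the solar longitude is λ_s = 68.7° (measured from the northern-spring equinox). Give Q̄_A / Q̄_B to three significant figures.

— Configuration A (φ=-12.2°):
Solar declination: sin δ = sin ε · sin λ_s = sin 23.44° × sin 320.7° = -0.25195, so δ = -14.593°.
cos H₀ = −tan(-12.2°) tan(-14.593°) = -0.0563, H₀ = 1.6271 rad.
Bracket: H₀ sin φ sin δ + cos φ cos δ sin H₀ = 1.6271×-0.21132×-0.25195 + 0.97742×0.96774×0.99841 = 0.086630 + 0.944384 = 1.031014.
Q̄ = (S₀/π) × [bracket] = (1361/π) × 1.031014 = 446.66 W/m².
— Configuration B (φ=+41.0°):
Solar declination: sin δ = sin ε · sin λ_s = sin 23.44° × sin 68.7° = 0.37062, so δ = +21.754°.
cos H₀ = −tan(+41.0°) tan(+21.754°) = -0.3469, H₀ = 1.9250 rad.
Bracket: H₀ sin φ sin δ + cos φ cos δ sin H₀ = 1.9250×0.65606×0.37062 + 0.75471×0.92879×0.93791 = 0.468062 + 0.657444 = 1.125506.
Q̄ = (S₀/π) × [bracket] = (1361/π) × 1.125506 = 487.59 W/m².
Ratio Q̄_A / Q̄_B = 446.66 / 487.59 = 0.9161.

Q̄_A / Q̄_B ≈ 0.916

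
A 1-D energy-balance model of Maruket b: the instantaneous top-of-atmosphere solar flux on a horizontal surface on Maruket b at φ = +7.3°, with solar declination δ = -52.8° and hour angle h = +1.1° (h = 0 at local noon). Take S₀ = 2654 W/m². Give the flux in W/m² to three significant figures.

1.32e+03 W/m²

cos θ_z = sin φ sin δ + cos φ cos δ cos h = -0.101211 + 0.599588 = 0.498377.
Flux = S₀ · cos θ_z = 2654 × 0.498377 = 1323 W/m².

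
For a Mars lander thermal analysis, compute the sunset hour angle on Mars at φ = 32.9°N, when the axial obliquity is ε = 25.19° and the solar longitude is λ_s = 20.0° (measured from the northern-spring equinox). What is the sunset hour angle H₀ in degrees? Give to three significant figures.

Solar declination: sin δ = sin ε · sin λ_s = sin 25.19° × sin 20.0° = 0.14557, so δ = +8.370°.
cos H₀ = −tan φ · tan δ = −tan(+32.9°) × tan(+8.370°) = -0.0952, so H₀ = 1.6661 rad = 95.46°.

H₀ = 95.5°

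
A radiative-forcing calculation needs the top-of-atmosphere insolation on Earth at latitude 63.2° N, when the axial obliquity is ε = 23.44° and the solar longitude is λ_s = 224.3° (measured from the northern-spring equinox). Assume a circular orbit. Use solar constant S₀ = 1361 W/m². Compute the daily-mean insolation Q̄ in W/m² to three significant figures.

Solar declination: sin δ = sin ε · sin λ_s = sin 23.44° × sin 224.3° = -0.27782, so δ = -16.130°.
cos H₀ = −tan(+63.2°) tan(-16.130°) = 0.5725, H₀ = 0.9612 rad.
Bracket: H₀ sin φ sin δ + cos φ cos δ sin H₀ = 0.9612×0.89259×-0.27782 + 0.45088×0.96063×0.81988 = -0.238358 + 0.355114 = 0.116756.
Q̄ = (S₀/π) × [bracket] = (1361/π) × 0.116756 = 50.58 W/m².

Q̄ ≈ 50.6 W/m²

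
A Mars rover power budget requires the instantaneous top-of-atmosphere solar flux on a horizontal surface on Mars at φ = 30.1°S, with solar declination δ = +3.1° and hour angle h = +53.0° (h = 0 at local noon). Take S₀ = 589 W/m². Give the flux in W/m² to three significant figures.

cos θ_z = sin φ sin δ + cos φ cos δ cos h = -0.027121 + 0.519899 = 0.492778.
Flux = S₀ · cos θ_z = 589 × 0.492778 = 290.2 W/m².

290 W/m²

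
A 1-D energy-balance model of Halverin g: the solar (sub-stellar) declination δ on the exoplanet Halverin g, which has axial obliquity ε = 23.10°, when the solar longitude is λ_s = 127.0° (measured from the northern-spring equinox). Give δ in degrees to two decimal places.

sin δ = sin ε · sin λ_s = sin 23.10° × sin 127.0° = 0.313334.
δ = arcsin(0.313334) = +18.26°.

δ = +18.26°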